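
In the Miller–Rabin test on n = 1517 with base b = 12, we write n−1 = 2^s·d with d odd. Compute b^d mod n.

345

1517 − 1 = 1516 = 2^2 · 379, so d = 379.
12^1 ≡ 12 (mod 1517)
12^2 ≡ 12^2 = 144 ≡ 144 (mod 1517)
12^4 ≡ 144^2 = 20736 ≡ 1015 (mod 1517)
12^8 ≡ 1015^2 = 1030225 ≡ 182 (mod 1517)
12^16 ≡ 182^2 = 33124 ≡ 1267 (mod 1517)
12^32 ≡ 1267^2 = 1605289 ≡ 303 (mod 1517)
12^64 ≡ 303^2 = 91809 ≡ 789 (mod 1517)
12^128 ≡ 789^2 = 622521 ≡ 551 (mod 1517)
12^256 ≡ 551^2 = 303601 ≡ 201 (mod 1517)
379 = 256 + 64 + 32 + 16 + 8 + 2 + 1 in binary powers of 2.
So 12^379 ≡ 201 · 789 · 303 · 1267 · 182 · 144 · 12 ≡ 345 (mod 1517).
Squaring chain: 345 → 699; never reaches −1, so base 12 is a Miller–Rabin witness that 1517 is composite.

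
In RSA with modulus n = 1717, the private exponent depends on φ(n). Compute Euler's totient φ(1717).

Factor: 1717 = 17 · 101.
φ(1717) = (17−1) · (101−1) = 16 · 100 = 1600.

1600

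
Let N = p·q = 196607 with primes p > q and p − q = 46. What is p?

Since p = q + 46, we have 196607 = q(q + 46), so q² + 46q − 196607 = 0.
Discriminant: 46² + 4·196607 = 2116 + 786428 = 788544; √788544 = 888.
q = (−46 + 888)/2 = 421, and p = q + 46 = 467.
Check: 421 · 467 = 196607.

467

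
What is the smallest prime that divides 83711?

97

83711 is odd.
Digit sum 20, not divisible by 3.
Ends in 1: not divisible by 5.
7: 83711 = 7·11958 + 5
11: 83711 = 11·7610 + 1
13: 83711 = 13·6439 + 4
17: 83711 = 17·4924 + 3
19: 83711 = 19·4405 + 16
23: 83711 = 23·3639 + 14
29: 83711 = 29·2886 + 17
31: 83711 = 31·2700 + 11
37: 83711 = 37·2262 + 17
41: 83711 = 41·2041 + 30
43: 83711 = 43·1946 + 33
47: 83711 = 47·1781 + 4
53: 83711 = 53·1579 + 24
59: 83711 = 59·1418 + 49
61: 83711 = 61·1372 + 19
67: 83711 = 67·1249 + 28
71: 83711 = 71·1179 + 2
73: 83711 = 73·1146 + 53
79: 83711 = 79·1059 + 50
83: 83711 = 83·1008 + 47
89: 83711 = 89·940 + 51
97: 83711 = 97·863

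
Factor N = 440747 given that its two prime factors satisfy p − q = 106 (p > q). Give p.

Since p = q + 106, we have 440747 = q(q + 106), so q² + 106q − 440747 = 0.
Discriminant: 106² + 4·440747 = 11236 + 1762988 = 1774224; √1774224 = 1332.
q = (−106 + 1332)/2 = 613, and p = q + 106 = 719.
Check: 613 · 719 = 440747.

719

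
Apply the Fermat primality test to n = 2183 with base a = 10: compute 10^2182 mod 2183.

972

10^1 ≡ 10 (mod 2183)
10^2 ≡ 10^2 = 100 ≡ 100 (mod 2183)
10^4 ≡ 100^2 = 10000 ≡ 1268 (mod 2183)
10^8 ≡ 1268^2 = 1607824 ≡ 1136 (mod 2183)
10^16 ≡ 1136^2 = 1290496 ≡ 343 (mod 2183)
10^32 ≡ 343^2 = 117649 ≡ 1950 (mod 2183)
10^64 ≡ 1950^2 = 3802500 ≡ 1897 (mod 2183)
10^128 ≡ 1897^2 = 3598609 ≡ 1025 (mod 2183)
10^256 ≡ 1025^2 = 1050625 ≡ 602 (mod 2183)
10^512 ≡ 602^2 = 362404 ≡ 26 (mod 2183)
10^1024 ≡ 26^2 = 676 ≡ 676 (mod 2183)
10^2048 ≡ 676^2 = 456976 ≡ 729 (mod 2183)
2182 = 2048 + 128 + 4 + 2 in binary powers of 2.
So 10^2182 ≡ 729 · 1025 · 1268 · 100 ≡ 972 (mod 2183).
Since 972 ≠ 1, base 10 is a Fermat witness: 2183 is composite.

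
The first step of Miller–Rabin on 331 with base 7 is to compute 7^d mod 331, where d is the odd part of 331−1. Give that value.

331 − 1 = 330 = 2^1 · 165, so d = 165.
7^1 ≡ 7 (mod 331)
7^2 ≡ 7^2 = 49 ≡ 49 (mod 331)
7^4 ≡ 49^2 = 2401 ≡ 84 (mod 331)
7^8 ≡ 84^2 = 7056 ≡ 105 (mod 331)
7^16 ≡ 105^2 = 11025 ≡ 102 (mod 331)
7^32 ≡ 102^2 = 10404 ≡ 143 (mod 331)
7^64 ≡ 143^2 = 20449 ≡ 258 (mod 331)
7^128 ≡ 258^2 = 66564 ≡ 33 (mod 331)
165 = 128 + 32 + 4 + 1 in binary powers of 2.
So 7^165 ≡ 33 · 143 · 84 · 7 ≡ 330 (mod 331).
Since 7^d ≡ 330 (mod 331), base 7 does not prove 331 composite.

330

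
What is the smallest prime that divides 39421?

79

39421 is odd.
Digit sum 19, not divisible by 3.
Ends in 1: not divisible by 5.
7: 39421 = 7·5631 + 4
11: 39421 = 11·3583 + 8
13: 39421 = 13·3032 + 5
17: 39421 = 17·2318 + 15
19: 39421 = 19·2074 + 15
23: 39421 = 23·1713 + 22
29: 39421 = 29·1359 + 10
31: 39421 = 31·1271 + 20
37: 39421 = 37·1065 + 16
41: 39421 = 41·961 + 20
43: 39421 = 43·916 + 33
47: 39421 = 47·838 + 35
53: 39421 = 53·743 + 42
59: 39421 = 59·668 + 9
61: 39421 = 61·646 + 15
67: 39421 = 67·588 + 25
71: 39421 = 71·555 + 16
73: 39421 = 73·540 + 1
79: 39421 = 79·499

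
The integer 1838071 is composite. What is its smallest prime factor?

1838071 is odd.
Digit sum 28, not divisible by 3.
Ends in 1: not divisible by 5.
7: 1838071 = 7·262581 + 4
11: 1838071 = 11·167097 + 4
13: 1838071 = 13·141390 + 1
17: 1838071 = 17·108121 + 14
19: 1838071 = 19·96740 + 11
23: 1838071 = 23·79916 + 3
29: 1838071 = 29·63381 + 22
31: 1838071 = 31·59292 + 19
37: 1838071 = 37·49677 + 22
41: 1838071 = 41·44831

41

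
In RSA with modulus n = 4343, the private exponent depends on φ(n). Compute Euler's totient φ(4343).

Factor: 4343 = 43 · 101.
φ(4343) = (43−1) · (101−1) = 42 · 100 = 4200.

4200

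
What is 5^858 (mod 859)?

1

5^1 ≡ 5 (mod 859)
5^2 ≡ 5^2 = 25 ≡ 25 (mod 859)
5^4 ≡ 25^2 = 625 ≡ 625 (mod 859)
5^8 ≡ 625^2 = 390625 ≡ 639 (mod 859)
5^16 ≡ 639^2 = 408321 ≡ 296 (mod 859)
5^32 ≡ 296^2 = 87616 ≡ 857 (mod 859)
5^64 ≡ 857^2 = 734449 ≡ 4 (mod 859)
5^128 ≡ 4^2 = 16 ≡ 16 (mod 859)
5^256 ≡ 16^2 = 256 ≡ 256 (mod 859)
5^512 ≡ 256^2 = 65536 ≡ 252 (mod 859)
858 = 512 + 256 + 64 + 16 + 8 + 2 in binary powers of 2.
So 5^858 ≡ 252 · 256 · 4 · 296 · 639 · 25 ≡ 1 (mod 859).
Since the result is 1, base 5 gives no evidence that 859 is composite.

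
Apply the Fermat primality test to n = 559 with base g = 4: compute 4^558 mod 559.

508

4^1 ≡ 4 (mod 559)
4^2 ≡ 4^2 = 16 ≡ 16 (mod 559)
4^4 ≡ 16^2 = 256 ≡ 256 (mod 559)
4^8 ≡ 256^2 = 65536 ≡ 133 (mod 559)
4^16 ≡ 133^2 = 17689 ≡ 360 (mod 559)
4^32 ≡ 360^2 = 129600 ≡ 471 (mod 559)
4^64 ≡ 471^2 = 221841 ≡ 477 (mod 559)
4^128 ≡ 477^2 = 227529 ≡ 16 (mod 559)
4^256 ≡ 16^2 = 256 ≡ 256 (mod 559)
4^512 ≡ 256^2 = 65536 ≡ 133 (mod 559)
558 = 512 + 32 + 8 + 4 + 2 in binary powers of 2.
So 4^558 ≡ 133 · 471 · 133 · 256 · 16 ≡ 508 (mod 559).
Since 508 ≠ 1, base 4 is a Fermat witness: 559 is composite.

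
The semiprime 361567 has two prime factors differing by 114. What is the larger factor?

661

Since p = q + 114, we have 361567 = q(q + 114), so q² + 114q − 361567 = 0.
Discriminant: 114² + 4·361567 = 12996 + 1446268 = 1459264; √1459264 = 1208.
q = (−114 + 1208)/2 = 547, and p = q + 114 = 661.
Check: 547 · 661 = 361567.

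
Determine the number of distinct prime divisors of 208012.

5

208012 = 2^2 · 52003
52003 = 7 · 7429
7429 = 17 · 437
437 = 19 · 23
208012 = 2^2 · 7 · 17 · 19 · 23, which has 5 distinct prime factors.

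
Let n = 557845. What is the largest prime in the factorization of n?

61

557845 = 5 · 111569
111569 = 31 · 3599
3599 = 59 · 61
61 is prime.
So 557845 = 5 · 31 · 59 · 61; the largest prime factor is 61.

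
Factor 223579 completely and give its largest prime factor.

223579 = 47 · 4757
4757 = 67 · 71
71 is prime.
So 223579 = 47 · 67 · 71; the largest prime factor is 71.

71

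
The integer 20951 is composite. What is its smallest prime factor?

20951 is odd.
Digit sum 17, not divisible by 3.
Ends in 1: not divisible by 5.
7: 20951 = 7·2993

7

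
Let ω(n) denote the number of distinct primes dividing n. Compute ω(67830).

67830 = 2 · 33915
33915 = 3 · 11305
11305 = 5 · 2261
2261 = 7 · 323
323 = 17 · 19
67830 = 2 · 3 · 5 · 7 · 17 · 19, which has 6 distinct prime factors.

6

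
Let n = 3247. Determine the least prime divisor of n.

17

3247 is odd.
Digit sum 16, not divisible by 3.
Ends in 7: not divisible by 5.
7: 3247 = 7·463 + 6
11: 3247 = 11·295 + 2
13: 3247 = 13·249 + 10
17: 3247 = 17·191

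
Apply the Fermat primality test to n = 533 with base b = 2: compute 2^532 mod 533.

2^1 ≡ 2 (mod 533)
2^2 ≡ 2^2 = 4 ≡ 4 (mod 533)
2^4 ≡ 4^2 = 16 ≡ 16 (mod 533)
2^8 ≡ 16^2 = 256 ≡ 256 (mod 533)
2^16 ≡ 256^2 = 65536 ≡ 510 (mod 533)
2^32 ≡ 510^2 = 260100 ≡ 529 (mod 533)
2^64 ≡ 529^2 = 279841 ≡ 16 (mod 533)
2^128 ≡ 16^2 = 256 ≡ 256 (mod 533)
2^256 ≡ 256^2 = 65536 ≡ 510 (mod 533)
2^512 ≡ 510^2 = 260100 ≡ 529 (mod 533)
532 = 512 + 16 + 4 in binary powers of 2.
So 2^532 ≡ 529 · 510 · 16 ≡ 406 (mod 533).
Since 406 ≠ 1, base 2 is a Fermat witness: 533 is composite.

406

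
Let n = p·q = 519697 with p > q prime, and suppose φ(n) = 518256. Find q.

φ(n) = (p−1)(q−1) = n − (p+q) + 1, so p + q = 519697 − 518256 + 1 = 1442.
p and q are the roots of t² − 1442t + 519697 = 0.
Discriminant: 1442² − 4·519697 = 2079364 − 2078788 = 576; √576 = 24.
q = (1442 − 24)/2 = 709, p = (1442 + 24)/2 = 733.
Check: 709 · 733 = 519697.

709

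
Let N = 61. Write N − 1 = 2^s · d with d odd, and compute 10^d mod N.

61 − 1 = 60 = 2^2 · 15, so d = 15.
10^1 ≡ 10 (mod 61)
10^2 ≡ 10^2 = 100 ≡ 39 (mod 61)
10^4 ≡ 39^2 = 1521 ≡ 57 (mod 61)
10^8 ≡ 57^2 = 3249 ≡ 16 (mod 61)
15 = 8 + 4 + 2 + 1 in binary powers of 2.
So 10^15 ≡ 16 · 57 · 39 · 10 ≡ 50 (mod 61).
Squaring chain: 50 → 60; reaches −1, so base 10 does not prove 61 composite.

50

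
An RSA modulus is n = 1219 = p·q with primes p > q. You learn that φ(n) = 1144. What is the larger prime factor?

φ(n) = (p−1)(q−1) = n − (p+q) + 1, so p + q = 1219 − 1144 + 1 = 76.
p and q are the roots of t² − 76t + 1219 = 0.
Discriminant: 76² − 4·1219 = 5776 − 4876 = 900; √900 = 30.
q = (76 − 30)/2 = 23, p = (76 + 30)/2 = 53.
Check: 23 · 53 = 1219.

53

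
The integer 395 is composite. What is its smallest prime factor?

395 is odd.
Digit sum 17, not divisible by 3.
Ends in 5: divisible by 5.

5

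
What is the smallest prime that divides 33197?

89

33197 is odd.
Digit sum 23, not divisible by 3.
Ends in 7: not divisible by 5.
7: 33197 = 7·4742 + 3
11: 33197 = 11·3017 + 10
13: 33197 = 13·2553 + 8
17: 33197 = 17·1952 + 13
19: 33197 = 19·1747 + 4
23: 33197 = 23·1443 + 8
29: 33197 = 29·1144 + 21
31: 33197 = 31·1070 + 27
37: 33197 = 37·897 + 8
41: 33197 = 41·809 + 28
43: 33197 = 43·772 + 1
47: 33197 = 47·706 + 15
53: 33197 = 53·626 + 19
59: 33197 = 59·562 + 39
61: 33197 = 61·544 + 13
67: 33197 = 67·495 + 32
71: 33197 = 71·467 + 40
73: 33197 = 73·454 + 55
79: 33197 = 79·420 + 17
83: 33197 = 83·399 + 80
89: 33197 = 89·373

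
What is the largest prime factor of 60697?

29

60697 = 7 · 8671
8671 = 13 · 667
667 = 23 · 29
29 is prime.
So 60697 = 7 · 13 · 23 · 29; the largest prime factor is 29.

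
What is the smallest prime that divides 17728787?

17728787 is odd.
Digit sum 47, not divisible by 3.
Ends in 7: not divisible by 5.
7: 17728787 = 7·2532683 + 6
11: 17728787 = 11·1611707 + 10
13: 17728787 = 13·1363752 + 11
17: 17728787 = 17·1042869 + 14
19: 17728787 = 19·933094 + 1
23: 17728787 = 23·770816 + 19
29: 17728787 = 29·611337 + 14
31: 17728787 = 31·571896 + 11
37: 17728787 = 37·479156 + 15
41: 17728787 = 41·432409 + 18
43: 17728787 = 43·412297 + 16
47: 17728787 = 47·377208 + 11
53: 17728787 = 53·334505 + 22
59: 17728787 = 59·300487 + 54
61: 17728787 = 61·290635 + 52
67: 17728787 = 67·264608 + 51
71: 17728787 = 71·249701 + 16
73: 17728787 = 73·242860 + 7
79: 17728787 = 79·224415 + 2
83: 17728787 = 83·213599 + 70
89: 17728787 = 89·199199 + 76
97: 17728787 = 97·182771

97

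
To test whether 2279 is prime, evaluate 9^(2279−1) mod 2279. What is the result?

9^1 ≡ 9 (mod 2279)
9^2 ≡ 9^2 = 81 ≡ 81 (mod 2279)
9^4 ≡ 81^2 = 6561 ≡ 2003 (mod 2279)
9^8 ≡ 2003^2 = 4012009 ≡ 969 (mod 2279)
9^16 ≡ 969^2 = 938961 ≡ 13 (mod 2279)
9^32 ≡ 13^2 = 169 ≡ 169 (mod 2279)
9^64 ≡ 169^2 = 28561 ≡ 1213 (mod 2279)
9^128 ≡ 1213^2 = 1471369 ≡ 1414 (mod 2279)
9^256 ≡ 1414^2 = 1999396 ≡ 713 (mod 2279)
9^512 ≡ 713^2 = 508369 ≡ 152 (mod 2279)
9^1024 ≡ 152^2 = 23104 ≡ 314 (mod 2279)
9^2048 ≡ 314^2 = 98596 ≡ 599 (mod 2279)
2278 = 2048 + 128 + 64 + 32 + 4 + 2 in binary powers of 2.
So 9^2278 ≡ 599 · 1414 · 1213 · 169 · 2003 · 81 ≡ 702 (mod 2279).
Since 702 ≠ 1, base 9 is a Fermat witness: 2279 is composite.

702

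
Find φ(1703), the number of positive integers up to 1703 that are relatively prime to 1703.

Factor: 1703 = 13 · 131.
φ(1703) = (13−1) · (131−1) = 12 · 130 = 1560.

1560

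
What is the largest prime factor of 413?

413 = 7 · 59
59 is prime.
So 413 = 7 · 59; the largest prime factor is 59.

59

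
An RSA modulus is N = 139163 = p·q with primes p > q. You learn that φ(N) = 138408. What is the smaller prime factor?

317

φ(n) = (p−1)(q−1) = n − (p+q) + 1, so p + q = 139163 − 138408 + 1 = 756.
p and q are the roots of t² − 756t + 139163 = 0.
Discriminant: 756² − 4·139163 = 571536 − 556652 = 14884; √14884 = 122.
q = (756 − 122)/2 = 317, p = (756 + 122)/2 = 439.
Check: 317 · 439 = 139163.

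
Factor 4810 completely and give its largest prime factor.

4810 = 2 · 2405
2405 = 5 · 481
481 = 13 · 37
37 is prime.
So 4810 = 2 · 5 · 13 · 37; the largest prime factor is 37.

37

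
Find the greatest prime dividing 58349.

58349 = 19 · 3071
3071 = 37 · 83
83 is prime.
So 58349 = 19 · 37 · 83; the largest prime factor is 83.

83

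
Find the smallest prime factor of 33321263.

33321263 is odd.
Digit sum 23, not divisible by 3.
Ends in 3: not divisible by 5.
7: 33321263 = 7·4760180 + 3
11: 33321263 = 11·3029205 + 8
13: 33321263 = 13·2563174 + 1
17: 33321263 = 17·1960074 + 5
19: 33321263 = 19·1753750 + 13
23: 33321263 = 23·1448750 + 13
29: 33321263 = 29·1149009 + 2
31: 33321263 = 31·1074879 + 14
37: 33321263 = 37·900574 + 25
41: 33321263 = 41·812713 + 30
43: 33321263 = 43·774913 + 4
47: 33321263 = 47·708963 + 2
53: 33321263 = 53·628703 + 4
59: 33321263 = 59·564767 + 10
61: 33321263 = 61·546250 + 13
67: 33321263 = 67·497332 + 19
71: 33321263 = 71·469313 + 40
73: 33321263 = 73·456455 + 48
79: 33321263 = 79·421788 + 11
83: 33321263 = 83·401461

83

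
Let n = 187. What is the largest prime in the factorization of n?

187 = 11 · 17
17 is prime.
So 187 = 11 · 17; the largest prime factor is 17.

17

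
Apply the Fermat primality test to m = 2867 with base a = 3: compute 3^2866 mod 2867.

1095

3^1 ≡ 3 (mod 2867)
3^2 ≡ 3^2 = 9 ≡ 9 (mod 2867)
3^4 ≡ 9^2 = 81 ≡ 81 (mod 2867)
3^8 ≡ 81^2 = 6561 ≡ 827 (mod 2867)
3^16 ≡ 827^2 = 683929 ≡ 1583 (mod 2867)
3^32 ≡ 1583^2 = 2505889 ≡ 131 (mod 2867)
3^64 ≡ 131^2 = 17161 ≡ 2826 (mod 2867)
3^128 ≡ 2826^2 = 7986276 ≡ 1681 (mod 2867)
3^256 ≡ 1681^2 = 2825761 ≡ 1766 (mod 2867)
3^512 ≡ 1766^2 = 3118756 ≡ 2327 (mod 2867)
3^1024 ≡ 2327^2 = 5414929 ≡ 2033 (mod 2867)
3^2048 ≡ 2033^2 = 4133089 ≡ 1742 (mod 2867)
2866 = 2048 + 512 + 256 + 32 + 16 + 2 in binary powers of 2.
So 3^2866 ≡ 1742 · 2327 · 1766 · 131 · 1583 · 9 ≡ 1095 (mod 2867).
Since 1095 ≠ 1, base 3 is a Fermat witness: 2867 is composite.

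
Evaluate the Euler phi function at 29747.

Factor: 29747 = 151 · 197.
φ(29747) = (151−1) · (197−1) = 150 · 196 = 29400.

29400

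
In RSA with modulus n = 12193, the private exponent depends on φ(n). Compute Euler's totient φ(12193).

Factor: 12193 = 89 · 137.
φ(12193) = (89−1) · (137−1) = 88 · 136 = 11968.

11968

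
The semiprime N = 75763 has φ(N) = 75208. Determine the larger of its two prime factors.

317

φ(n) = (p−1)(q−1) = n − (p+q) + 1, so p + q = 75763 − 75208 + 1 = 556.
p and q are the roots of t² − 556t + 75763 = 0.
Discriminant: 556² − 4·75763 = 309136 − 303052 = 6084; √6084 = 78.
q = (556 − 78)/2 = 239, p = (556 + 78)/2 = 317.
Check: 239 · 317 = 75763.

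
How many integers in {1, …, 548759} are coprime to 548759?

527800

Factor: 548759 = 59 · 71 · 131.
φ(548759) = (59−1) · (71−1) · (131−1) = 58 · 70 · 130 = 527800.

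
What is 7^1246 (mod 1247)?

7^1 ≡ 7 (mod 1247)
7^2 ≡ 7^2 = 49 ≡ 49 (mod 1247)
7^4 ≡ 49^2 = 2401 ≡ 1154 (mod 1247)
7^8 ≡ 1154^2 = 1331716 ≡ 1167 (mod 1247)
7^16 ≡ 1167^2 = 1361889 ≡ 165 (mod 1247)
7^32 ≡ 165^2 = 27225 ≡ 1038 (mod 1247)
7^64 ≡ 1038^2 = 1077444 ≡ 36 (mod 1247)
7^128 ≡ 36^2 = 1296 ≡ 49 (mod 1247)
7^256 ≡ 49^2 = 2401 ≡ 1154 (mod 1247)
7^512 ≡ 1154^2 = 1331716 ≡ 1167 (mod 1247)
7^1024 ≡ 1167^2 = 1361889 ≡ 165 (mod 1247)
1246 = 1024 + 128 + 64 + 16 + 8 + 4 + 2 in binary powers of 2.
So 7^1246 ≡ 165 · 49 · 36 · 165 · 1167 · 1154 · 49 ≡ 552 (mod 1247).
Since 552 ≠ 1, base 7 is a Fermat witness: 1247 is composite.

552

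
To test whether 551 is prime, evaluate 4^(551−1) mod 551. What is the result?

517

4^1 ≡ 4 (mod 551)
4^2 ≡ 4^2 = 16 ≡ 16 (mod 551)
4^4 ≡ 16^2 = 256 ≡ 256 (mod 551)
4^8 ≡ 256^2 = 65536 ≡ 518 (mod 551)
4^16 ≡ 518^2 = 268324 ≡ 538 (mod 551)
4^32 ≡ 538^2 = 289444 ≡ 169 (mod 551)
4^64 ≡ 169^2 = 28561 ≡ 460 (mod 551)
4^128 ≡ 460^2 = 211600 ≡ 16 (mod 551)
4^256 ≡ 16^2 = 256 ≡ 256 (mod 551)
4^512 ≡ 256^2 = 65536 ≡ 518 (mod 551)
550 = 512 + 32 + 4 + 2 in binary powers of 2.
So 4^550 ≡ 518 · 169 · 256 · 16 ≡ 517 (mod 551).
Since 517 ≠ 1, base 4 is a Fermat witness: 551 is composite.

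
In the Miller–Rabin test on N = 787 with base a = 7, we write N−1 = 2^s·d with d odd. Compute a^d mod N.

787 − 1 = 786 = 2^1 · 393, so d = 393.
7^1 ≡ 7 (mod 787)
7^2 ≡ 7^2 = 49 ≡ 49 (mod 787)
7^4 ≡ 49^2 = 2401 ≡ 40 (mod 787)
7^8 ≡ 40^2 = 1600 ≡ 26 (mod 787)
7^16 ≡ 26^2 = 676 ≡ 676 (mod 787)
7^32 ≡ 676^2 = 456976 ≡ 516 (mod 787)
7^64 ≡ 516^2 = 266256 ≡ 250 (mod 787)
7^128 ≡ 250^2 = 62500 ≡ 327 (mod 787)
7^256 ≡ 327^2 = 106929 ≡ 684 (mod 787)
393 = 256 + 128 + 8 + 1 in binary powers of 2.
So 7^393 ≡ 684 · 327 · 26 · 7 ≡ 1 (mod 787).
Since 7^d ≡ 1 (mod 787), base 7 does not prove 787 composite.

1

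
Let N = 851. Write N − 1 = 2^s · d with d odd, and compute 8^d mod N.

541

851 − 1 = 850 = 2^1 · 425, so d = 425.
8^1 ≡ 8 (mod 851)
8^2 ≡ 8^2 = 64 ≡ 64 (mod 851)
8^4 ≡ 64^2 = 4096 ≡ 692 (mod 851)
8^8 ≡ 692^2 = 478864 ≡ 602 (mod 851)
8^16 ≡ 602^2 = 362404 ≡ 729 (mod 851)
8^32 ≡ 729^2 = 531441 ≡ 417 (mod 851)
8^64 ≡ 417^2 = 173889 ≡ 285 (mod 851)
8^128 ≡ 285^2 = 81225 ≡ 380 (mod 851)
8^256 ≡ 380^2 = 144400 ≡ 581 (mod 851)
425 = 256 + 128 + 32 + 8 + 1 in binary powers of 2.
So 8^425 ≡ 581 · 380 · 417 · 602 · 8 ≡ 541 (mod 851).
Squaring chain: 541; never reaches −1, so base 8 is a Miller–Rabin witness that 851 is composite.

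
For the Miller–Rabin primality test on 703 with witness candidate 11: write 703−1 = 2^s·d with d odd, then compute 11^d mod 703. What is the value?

628

703 − 1 = 702 = 2^1 · 351, so d = 351.
11^1 ≡ 11 (mod 703)
11^2 ≡ 11^2 = 121 ≡ 121 (mod 703)
11^4 ≡ 121^2 = 14641 ≡ 581 (mod 703)
11^8 ≡ 581^2 = 337561 ≡ 121 (mod 703)
11^16 ≡ 121^2 = 14641 ≡ 581 (mod 703)
11^32 ≡ 581^2 = 337561 ≡ 121 (mod 703)
11^64 ≡ 121^2 = 14641 ≡ 581 (mod 703)
11^128 ≡ 581^2 = 337561 ≡ 121 (mod 703)
11^256 ≡ 121^2 = 14641 ≡ 581 (mod 703)
351 = 256 + 64 + 16 + 8 + 4 + 2 + 1 in binary powers of 2.
So 11^351 ≡ 581 · 581 · 581 · 121 · 581 · 121 · 11 ≡ 628 (mod 703).
Squaring chain: 628; never reaches −1, so base 11 is a Miller–Rabin witness that 703 is composite.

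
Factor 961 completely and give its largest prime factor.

31

961 = 31 · 31
31 = 31 · 1
So 961 = 31^2; the largest prime factor is 31.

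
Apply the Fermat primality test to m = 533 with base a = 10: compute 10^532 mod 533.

10^1 ≡ 10 (mod 533)
10^2 ≡ 10^2 = 100 ≡ 100 (mod 533)
10^4 ≡ 100^2 = 10000 ≡ 406 (mod 533)
10^8 ≡ 406^2 = 164836 ≡ 139 (mod 533)
10^16 ≡ 139^2 = 19321 ≡ 133 (mod 533)
10^32 ≡ 133^2 = 17689 ≡ 100 (mod 533)
10^64 ≡ 100^2 = 10000 ≡ 406 (mod 533)
10^128 ≡ 406^2 = 164836 ≡ 139 (mod 533)
10^256 ≡ 139^2 = 19321 ≡ 133 (mod 533)
10^512 ≡ 133^2 = 17689 ≡ 100 (mod 533)
532 = 512 + 16 + 4 in binary powers of 2.
So 10^532 ≡ 100 · 133 · 406 ≡ 510 (mod 533).
Since 510 ≠ 1, base 10 is a Fermat witness: 533 is composite.

510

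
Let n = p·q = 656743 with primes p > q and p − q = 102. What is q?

761

Since p = q + 102, we have 656743 = q(q + 102), so q² + 102q − 656743 = 0.
Discriminant: 102² + 4·656743 = 10404 + 2626972 = 2637376; √2637376 = 1624.
q = (−102 + 1624)/2 = 761, and p = q + 102 = 863.
Check: 761 · 863 = 656743.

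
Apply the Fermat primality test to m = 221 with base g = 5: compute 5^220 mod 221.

5^1 ≡ 5 (mod 221)
5^2 ≡ 5^2 = 25 ≡ 25 (mod 221)
5^4 ≡ 25^2 = 625 ≡ 183 (mod 221)
5^8 ≡ 183^2 = 33489 ≡ 118 (mod 221)
5^16 ≡ 118^2 = 13924 ≡ 1 (mod 221)
5^32 ≡ 1^2 = 1 ≡ 1 (mod 221)
5^64 ≡ 1^2 = 1 ≡ 1 (mod 221)
5^128 ≡ 1^2 = 1 ≡ 1 (mod 221)
220 = 128 + 64 + 16 + 8 + 4 in binary powers of 2.
So 5^220 ≡ 1 · 1 · 1 · 118 · 183 ≡ 157 (mod 221).
Since 157 ≠ 1, base 5 is a Fermat witness: 221 is composite.

157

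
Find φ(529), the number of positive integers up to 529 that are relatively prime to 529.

506

Factor: 529 = 23^2.
φ(529) = 23^1·(23−1) = 506.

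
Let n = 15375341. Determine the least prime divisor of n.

59

15375341 is odd.
Digit sum 29, not divisible by 3.
Ends in 1: not divisible by 5.
7: 15375341 = 7·2196477 + 2
11: 15375341 = 11·1397758 + 3
13: 15375341 = 13·1182718 + 7
17: 15375341 = 17·904431 + 14
19: 15375341 = 19·809228 + 9
23: 15375341 = 23·668493 + 2
29: 15375341 = 29·530184 + 5
31: 15375341 = 31·495978 + 23
37: 15375341 = 37·415549 + 28
41: 15375341 = 41·375008 + 13
43: 15375341 = 43·357566 + 3
47: 15375341 = 47·327134 + 43
53: 15375341 = 53·290100 + 41
59: 15375341 = 59·260599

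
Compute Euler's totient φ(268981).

256128

Factor: 268981 = 47 · 59 · 97.
φ(268981) = (47−1) · (59−1) · (97−1) = 46 · 58 · 96 = 256128.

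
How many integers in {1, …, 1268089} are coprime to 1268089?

1223040

Factor: 1268089 = 41 · 157 · 197.
φ(1268089) = (41−1) · (157−1) · (197−1) = 40 · 156 · 196 = 1223040.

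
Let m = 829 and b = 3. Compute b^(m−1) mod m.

1

3^1 ≡ 3 (mod 829)
3^2 ≡ 3^2 = 9 ≡ 9 (mod 829)
3^4 ≡ 9^2 = 81 ≡ 81 (mod 829)
3^8 ≡ 81^2 = 6561 ≡ 758 (mod 829)
3^16 ≡ 758^2 = 574564 ≡ 67 (mod 829)
3^32 ≡ 67^2 = 4489 ≡ 344 (mod 829)
3^64 ≡ 344^2 = 118336 ≡ 618 (mod 829)
3^128 ≡ 618^2 = 381924 ≡ 584 (mod 829)
3^256 ≡ 584^2 = 341056 ≡ 337 (mod 829)
3^512 ≡ 337^2 = 113569 ≡ 825 (mod 829)
828 = 512 + 256 + 32 + 16 + 8 + 4 in binary powers of 2.
So 3^828 ≡ 825 · 337 · 344 · 67 · 758 · 81 ≡ 1 (mod 829).
Since the result is 1, base 3 gives no evidence that 829 is composite.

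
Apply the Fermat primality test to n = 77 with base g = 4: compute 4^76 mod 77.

4

4^1 ≡ 4 (mod 77)
4^2 ≡ 4^2 = 16 ≡ 16 (mod 77)
4^4 ≡ 16^2 = 256 ≡ 25 (mod 77)
4^8 ≡ 25^2 = 625 ≡ 9 (mod 77)
4^16 ≡ 9^2 = 81 ≡ 4 (mod 77)
4^32 ≡ 4^2 = 16 ≡ 16 (mod 77)
4^64 ≡ 16^2 = 256 ≡ 25 (mod 77)
76 = 64 + 8 + 4 in binary powers of 2.
So 4^76 ≡ 25 · 9 · 25 ≡ 4 (mod 77).
Since 4 ≠ 1, base 4 is a Fermat witness: 77 is composite.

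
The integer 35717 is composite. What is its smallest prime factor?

11

35717 is odd.
Digit sum 23, not divisible by 3.
Ends in 7: not divisible by 5.
7: 35717 = 7·5102 + 3
11: 35717 = 11·3247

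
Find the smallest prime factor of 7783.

7783 is odd.
Digit sum 25, not divisible by 3.
Ends in 3: not divisible by 5.
7: 7783 = 7·1111 + 6
11: 7783 = 11·707 + 6
13: 7783 = 13·598 + 9
17: 7783 = 17·457 + 14
19: 7783 = 19·409 + 12
23: 7783 = 23·338 + 9
29: 7783 = 29·268 + 11
31: 7783 = 31·251 + 2
37: 7783 = 37·210 + 13
41: 7783 = 41·189 + 34
43: 7783 = 43·181

43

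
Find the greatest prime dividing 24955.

31

24955 = 5 · 4991
4991 = 7 · 713
713 = 23 · 31
31 is prime.
So 24955 = 5 · 7 · 23 · 31; the largest prime factor is 31.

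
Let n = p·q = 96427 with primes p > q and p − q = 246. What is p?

457

Since p = q + 246, we have 96427 = q(q + 246), so q² + 246q − 96427 = 0.
Discriminant: 246² + 4·96427 = 60516 + 385708 = 446224; √446224 = 668.
q = (−246 + 668)/2 = 211, and p = q + 246 = 457.
Check: 211 · 457 = 96427.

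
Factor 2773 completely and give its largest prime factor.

2773 = 47 · 59
59 is prime.
So 2773 = 47 · 59; the largest prime factor is 59.

59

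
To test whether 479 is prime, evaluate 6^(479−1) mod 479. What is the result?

6^1 ≡ 6 (mod 479)
6^2 ≡ 6^2 = 36 ≡ 36 (mod 479)
6^4 ≡ 36^2 = 1296 ≡ 338 (mod 479)
6^8 ≡ 338^2 = 114244 ≡ 242 (mod 479)
6^16 ≡ 242^2 = 58564 ≡ 126 (mod 479)
6^32 ≡ 126^2 = 15876 ≡ 69 (mod 479)
6^64 ≡ 69^2 = 4761 ≡ 450 (mod 479)
6^128 ≡ 450^2 = 202500 ≡ 362 (mod 479)
6^256 ≡ 362^2 = 131044 ≡ 277 (mod 479)
478 = 256 + 128 + 64 + 16 + 8 + 4 + 2 in binary powers of 2.
So 6^478 ≡ 277 · 362 · 450 · 126 · 242 · 338 · 36 ≡ 1 (mod 479).
Since the result is 1, base 6 gives no evidence that 479 is composite.

1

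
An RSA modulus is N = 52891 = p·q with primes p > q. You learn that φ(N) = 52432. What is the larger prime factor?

233

φ(n) = (p−1)(q−1) = n − (p+q) + 1, so p + q = 52891 − 52432 + 1 = 460.
p and q are the roots of t² − 460t + 52891 = 0.
Discriminant: 460² − 4·52891 = 211600 − 211564 = 36; √36 = 6.
q = (460 − 6)/2 = 227, p = (460 + 6)/2 = 233.
Check: 227 · 233 = 52891.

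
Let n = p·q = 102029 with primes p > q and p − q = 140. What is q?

Since p = q + 140, we have 102029 = q(q + 140), so q² + 140q − 102029 = 0.
Discriminant: 140² + 4·102029 = 19600 + 408116 = 427716; √427716 = 654.
q = (−140 + 654)/2 = 257, and p = q + 140 = 397.
Check: 257 · 397 = 102029.

257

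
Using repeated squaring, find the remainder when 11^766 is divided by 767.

11^1 ≡ 11 (mod 767)
11^2 ≡ 11^2 = 121 ≡ 121 (mod 767)
11^4 ≡ 121^2 = 14641 ≡ 68 (mod 767)
11^8 ≡ 68^2 = 4624 ≡ 22 (mod 767)
11^16 ≡ 22^2 = 484 ≡ 484 (mod 767)
11^32 ≡ 484^2 = 234256 ≡ 321 (mod 767)
11^64 ≡ 321^2 = 103041 ≡ 263 (mod 767)
11^128 ≡ 263^2 = 69169 ≡ 139 (mod 767)
11^256 ≡ 139^2 = 19321 ≡ 146 (mod 767)
11^512 ≡ 146^2 = 21316 ≡ 607 (mod 767)
766 = 512 + 128 + 64 + 32 + 16 + 8 + 4 + 2 in binary powers of 2.
So 11^766 ≡ 607 · 139 · 263 · 321 · 484 · 22 · 68 · 121 ≡ 257 (mod 767).
Since 257 ≠ 1, base 11 is a Fermat witness: 767 is composite.

257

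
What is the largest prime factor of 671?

61

671 = 11 · 61
61 is prime.
So 671 = 11 · 61; the largest prime factor is 61.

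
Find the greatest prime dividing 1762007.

1762007 = 13 · 135539
135539 = 23 · 5893
5893 = 71 · 83
83 is prime.
So 1762007 = 13 · 23 · 71 · 83; the largest prime factor is 83.

83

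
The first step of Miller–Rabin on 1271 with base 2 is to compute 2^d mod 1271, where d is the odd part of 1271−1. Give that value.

1271 − 1 = 1270 = 2^1 · 635, so d = 635.
2^1 ≡ 2 (mod 1271)
2^2 ≡ 2^2 = 4 ≡ 4 (mod 1271)
2^4 ≡ 4^2 = 16 ≡ 16 (mod 1271)
2^8 ≡ 16^2 = 256 ≡ 256 (mod 1271)
2^16 ≡ 256^2 = 65536 ≡ 715 (mod 1271)
2^32 ≡ 715^2 = 511225 ≡ 283 (mod 1271)
2^64 ≡ 283^2 = 80089 ≡ 16 (mod 1271)
2^128 ≡ 16^2 = 256 ≡ 256 (mod 1271)
2^256 ≡ 256^2 = 65536 ≡ 715 (mod 1271)
2^512 ≡ 715^2 = 511225 ≡ 283 (mod 1271)
635 = 512 + 64 + 32 + 16 + 8 + 2 + 1 in binary powers of 2.
So 2^635 ≡ 283 · 16 · 283 · 715 · 256 · 4 · 2 ≡ 993 (mod 1271).
Squaring chain: 993; never reaches −1, so base 2 is a Miller–Rabin witness that 1271 is composite.

993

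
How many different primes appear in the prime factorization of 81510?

6

81510 = 2 · 40755
40755 = 3 · 13585
13585 = 5 · 2717
2717 = 11 · 247
247 = 13 · 19
81510 = 2 · 3 · 5 · 11 · 13 · 19, which has 6 distinct prime factors.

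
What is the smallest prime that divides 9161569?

47

9161569 is odd.
Digit sum 37, not divisible by 3.
Ends in 9: not divisible by 5.
7: 9161569 = 7·1308795 + 4
11: 9161569 = 11·832869 + 10
13: 9161569 = 13·704736 + 1
17: 9161569 = 17·538915 + 14
19: 9161569 = 19·482187 + 16
23: 9161569 = 23·398329 + 2
29: 9161569 = 29·315916 + 5
31: 9161569 = 31·295534 + 15
37: 9161569 = 37·247609 + 36
41: 9161569 = 41·223452 + 37
43: 9161569 = 43·213059 + 32
47: 9161569 = 47·194927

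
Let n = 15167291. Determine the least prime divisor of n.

15167291 is odd.
Digit sum 32, not divisible by 3.
Ends in 1: not divisible by 5.
7: 15167291 = 7·2166755 + 6
11: 15167291 = 11·1378844 + 7
13: 15167291 = 13·1166714 + 9
17: 15167291 = 17·892193 + 10
19: 15167291 = 19·798278 + 9
23: 15167291 = 23·659447 + 10
29: 15167291 = 29·523010 + 1
31: 15167291 = 31·489267 + 14
37: 15167291 = 37·409926 + 29
41: 15167291 = 41·369933 + 38
43: 15167291 = 43·352727 + 30
47: 15167291 = 47·322708 + 15
53: 15167291 = 53·286175 + 16
59: 15167291 = 59·257072 + 43
61: 15167291 = 61·248644 + 7
67: 15167291 = 67·226377 + 32
71: 15167291 = 71·213623 + 58
73: 15167291 = 73·207771 + 8
79: 15167291 = 79·191991 + 2
83: 15167291 = 83·182738 + 37
89: 15167291 = 89·170419

89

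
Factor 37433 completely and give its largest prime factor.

37433 = 11 · 3403
3403 = 41 · 83
83 is prime.
So 37433 = 11 · 41 · 83; the largest prime factor is 83.

83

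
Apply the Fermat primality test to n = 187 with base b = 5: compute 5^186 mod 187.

5^1 ≡ 5 (mod 187)
5^2 ≡ 5^2 = 25 ≡ 25 (mod 187)
5^4 ≡ 25^2 = 625 ≡ 64 (mod 187)
5^8 ≡ 64^2 = 4096 ≡ 169 (mod 187)
5^16 ≡ 169^2 = 28561 ≡ 137 (mod 187)
5^32 ≡ 137^2 = 18769 ≡ 69 (mod 187)
5^64 ≡ 69^2 = 4761 ≡ 86 (mod 187)
5^128 ≡ 86^2 = 7396 ≡ 103 (mod 187)
186 = 128 + 32 + 16 + 8 + 2 in binary powers of 2.
So 5^186 ≡ 103 · 69 · 137 · 169 · 25 ≡ 60 (mod 187).
Since 60 ≠ 1, base 5 is a Fermat witness: 187 is composite.

60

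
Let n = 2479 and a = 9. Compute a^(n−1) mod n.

9^1 ≡ 9 (mod 2479)
9^2 ≡ 9^2 = 81 ≡ 81 (mod 2479)
9^4 ≡ 81^2 = 6561 ≡ 1603 (mod 2479)
9^8 ≡ 1603^2 = 2569609 ≡ 1365 (mod 2479)
9^16 ≡ 1365^2 = 1863225 ≡ 1496 (mod 2479)
9^32 ≡ 1496^2 = 2238016 ≡ 1958 (mod 2479)
9^64 ≡ 1958^2 = 3833764 ≡ 1230 (mod 2479)
9^128 ≡ 1230^2 = 1512900 ≡ 710 (mod 2479)
9^256 ≡ 710^2 = 504100 ≡ 863 (mod 2479)
9^512 ≡ 863^2 = 744769 ≡ 1069 (mod 2479)
9^1024 ≡ 1069^2 = 1142761 ≡ 2421 (mod 2479)
9^2048 ≡ 2421^2 = 5861241 ≡ 885 (mod 2479)
2478 = 2048 + 256 + 128 + 32 + 8 + 4 + 2 in binary powers of 2.
So 9^2478 ≡ 885 · 863 · 710 · 1958 · 1365 · 1603 · 81 ≡ 729 (mod 2479).
Since 729 ≠ 1, base 9 is a Fermat witness: 2479 is composite.

729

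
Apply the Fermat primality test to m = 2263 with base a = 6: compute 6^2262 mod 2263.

2109

6^1 ≡ 6 (mod 2263)
6^2 ≡ 6^2 = 36 ≡ 36 (mod 2263)
6^4 ≡ 36^2 = 1296 ≡ 1296 (mod 2263)
6^8 ≡ 1296^2 = 1679616 ≡ 470 (mod 2263)
6^16 ≡ 470^2 = 220900 ≡ 1389 (mod 2263)
6^32 ≡ 1389^2 = 1929321 ≡ 1245 (mod 2263)
6^64 ≡ 1245^2 = 1550025 ≡ 2133 (mod 2263)
6^128 ≡ 2133^2 = 4549689 ≡ 1059 (mod 2263)
6^256 ≡ 1059^2 = 1121481 ≡ 1296 (mod 2263)
6^512 ≡ 1296^2 = 1679616 ≡ 470 (mod 2263)
6^1024 ≡ 470^2 = 220900 ≡ 1389 (mod 2263)
6^2048 ≡ 1389^2 = 1929321 ≡ 1245 (mod 2263)
2262 = 2048 + 128 + 64 + 16 + 4 + 2 in binary powers of 2.
So 6^2262 ≡ 1245 · 1059 · 2133 · 1389 · 1296 · 36 ≡ 2109 (mod 2263).
Since 2109 ≠ 1, base 6 is a Fermat witness: 2263 is composite.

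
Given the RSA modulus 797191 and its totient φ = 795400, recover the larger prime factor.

φ(n) = (p−1)(q−1) = n − (p+q) + 1, so p + q = 797191 − 795400 + 1 = 1792.
p and q are the roots of t² − 1792t + 797191 = 0.
Discriminant: 1792² − 4·797191 = 3211264 − 3188764 = 22500; √22500 = 150.
q = (1792 − 150)/2 = 821, p = (1792 + 150)/2 = 971.
Check: 821 · 971 = 797191.

971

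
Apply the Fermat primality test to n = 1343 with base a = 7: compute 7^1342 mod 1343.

7^1 ≡ 7 (mod 1343)
7^2 ≡ 7^2 = 49 ≡ 49 (mod 1343)
7^4 ≡ 49^2 = 2401 ≡ 1058 (mod 1343)
7^8 ≡ 1058^2 = 1119364 ≡ 645 (mod 1343)
7^16 ≡ 645^2 = 416025 ≡ 1038 (mod 1343)
7^32 ≡ 1038^2 = 1077444 ≡ 358 (mod 1343)
7^64 ≡ 358^2 = 128164 ≡ 579 (mod 1343)
7^128 ≡ 579^2 = 335241 ≡ 834 (mod 1343)
7^256 ≡ 834^2 = 695556 ≡ 1225 (mod 1343)
7^512 ≡ 1225^2 = 1500625 ≡ 494 (mod 1343)
7^1024 ≡ 494^2 = 244036 ≡ 953 (mod 1343)
1342 = 1024 + 256 + 32 + 16 + 8 + 4 + 2 in binary powers of 2.
So 7^1342 ≡ 953 · 1225 · 358 · 1038 · 645 · 1058 · 49 ≡ 722 (mod 1343).
Since 722 ≠ 1, base 7 is a Fermat witness: 1343 is composite.

722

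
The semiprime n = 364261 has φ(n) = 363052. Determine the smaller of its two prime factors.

φ(n) = (p−1)(q−1) = n − (p+q) + 1, so p + q = 364261 − 363052 + 1 = 1210.
p and q are the roots of t² − 1210t + 364261 = 0.
Discriminant: 1210² − 4·364261 = 1464100 − 1457044 = 7056; √7056 = 84.
q = (1210 − 84)/2 = 563, p = (1210 + 84)/2 = 647.
Check: 563 · 647 = 364261.

563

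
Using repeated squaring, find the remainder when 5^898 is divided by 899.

5^1 ≡ 5 (mod 899)
5^2 ≡ 5^2 = 25 ≡ 25 (mod 899)
5^4 ≡ 25^2 = 625 ≡ 625 (mod 899)
5^8 ≡ 625^2 = 390625 ≡ 459 (mod 899)
5^16 ≡ 459^2 = 210681 ≡ 315 (mod 899)
5^32 ≡ 315^2 = 99225 ≡ 335 (mod 899)
5^64 ≡ 335^2 = 112225 ≡ 749 (mod 899)
5^128 ≡ 749^2 = 561001 ≡ 25 (mod 899)
5^256 ≡ 25^2 = 625 ≡ 625 (mod 899)
5^512 ≡ 625^2 = 390625 ≡ 459 (mod 899)
898 = 512 + 256 + 128 + 2 in binary powers of 2.
So 5^898 ≡ 459 · 625 · 25 · 25 ≡ 315 (mod 899).
Since 315 ≠ 1, base 5 is a Fermat witness: 899 is composite.

315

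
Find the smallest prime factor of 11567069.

73

11567069 is odd.
Digit sum 35, not divisible by 3.
Ends in 9: not divisible by 5.
7: 11567069 = 7·1652438 + 3
11: 11567069 = 11·1051551 + 8
13: 11567069 = 13·889774 + 7
17: 11567069 = 17·680415 + 14
19: 11567069 = 19·608793 + 2
23: 11567069 = 23·502916 + 1
29: 11567069 = 29·398864 + 13
31: 11567069 = 31·373131 + 8
37: 11567069 = 37·312623 + 18
41: 11567069 = 41·282123 + 26
43: 11567069 = 43·269001 + 26
47: 11567069 = 47·246107 + 40
53: 11567069 = 53·218246 + 31
59: 11567069 = 59·196052 + 1
61: 11567069 = 61·189624 + 5
67: 11567069 = 67·172642 + 55
71: 11567069 = 71·162916 + 33
73: 11567069 = 73·158453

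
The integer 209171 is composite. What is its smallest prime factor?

209171 is odd.
Digit sum 20, not divisible by 3.
Ends in 1: not divisible by 5.
7: 209171 = 7·29881 + 4
11: 209171 = 11·19015 + 6
13: 209171 = 13·16090 + 1
17: 209171 = 17·12304 + 3
19: 209171 = 19·11009

19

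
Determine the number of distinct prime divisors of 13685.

13685 = 5 · 2737
2737 = 7 · 391
391 = 17 · 23
13685 = 5 · 7 · 17 · 23, which has 4 distinct prime factors.

4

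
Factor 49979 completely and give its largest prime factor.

53

49979 = 23 · 2173
2173 = 41 · 53
53 is prime.
So 49979 = 23 · 41 · 53; the largest prime factor is 53.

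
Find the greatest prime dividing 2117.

2117 = 29 · 73
73 is prime.
So 2117 = 29 · 73; the largest prime factor is 73.

73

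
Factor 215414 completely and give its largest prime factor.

71

215414 = 2 · 107707
107707 = 37 · 2911
2911 = 41 · 71
71 is prime.
So 215414 = 2 · 37 · 41 · 71; the largest prime factor is 71.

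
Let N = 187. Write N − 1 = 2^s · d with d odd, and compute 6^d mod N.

187 − 1 = 186 = 2^1 · 93, so d = 93.
6^1 ≡ 6 (mod 187)
6^2 ≡ 6^2 = 36 ≡ 36 (mod 187)
6^4 ≡ 36^2 = 1296 ≡ 174 (mod 187)
6^8 ≡ 174^2 = 30276 ≡ 169 (mod 187)
6^16 ≡ 169^2 = 28561 ≡ 137 (mod 187)
6^32 ≡ 137^2 = 18769 ≡ 69 (mod 187)
6^64 ≡ 69^2 = 4761 ≡ 86 (mod 187)
93 = 64 + 16 + 8 + 4 + 1 in binary powers of 2.
So 6^93 ≡ 86 · 137 · 169 · 174 · 6 ≡ 95 (mod 187).
Squaring chain: 95; never reaches −1, so base 6 is a Miller–Rabin witness that 187 is composite.

95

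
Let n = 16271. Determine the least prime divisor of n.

16271 is odd.
Digit sum 17, not divisible by 3.
Ends in 1: not divisible by 5.
7: 16271 = 7·2324 + 3
11: 16271 = 11·1479 + 2
13: 16271 = 13·1251 + 8
17: 16271 = 17·957 + 2
19: 16271 = 19·856 + 7
23: 16271 = 23·707 + 10
29: 16271 = 29·561 + 2
31: 16271 = 31·524 + 27
37: 16271 = 37·439 + 28
41: 16271 = 41·396 + 35
43: 16271 = 43·378 + 17
47: 16271 = 47·346 + 9
53: 16271 = 53·307

53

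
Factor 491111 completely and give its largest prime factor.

491111 = 61 · 8051
8051 = 83 · 97
97 is prime.
So 491111 = 61 · 83 · 97; the largest prime factor is 97.

97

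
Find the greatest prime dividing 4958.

67

4958 = 2 · 2479
2479 = 37 · 67
67 is prime.
So 4958 = 2 · 37 · 67; the largest prime factor is 67.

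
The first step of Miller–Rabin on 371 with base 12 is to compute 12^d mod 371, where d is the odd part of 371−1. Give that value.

339

371 − 1 = 370 = 2^1 · 185, so d = 185.
12^1 ≡ 12 (mod 371)
12^2 ≡ 12^2 = 144 ≡ 144 (mod 371)
12^4 ≡ 144^2 = 20736 ≡ 331 (mod 371)
12^8 ≡ 331^2 = 109561 ≡ 116 (mod 371)
12^16 ≡ 116^2 = 13456 ≡ 100 (mod 371)
12^32 ≡ 100^2 = 10000 ≡ 354 (mod 371)
12^64 ≡ 354^2 = 125316 ≡ 289 (mod 371)
12^128 ≡ 289^2 = 83521 ≡ 46 (mod 371)
185 = 128 + 32 + 16 + 8 + 1 in binary powers of 2.
So 12^185 ≡ 46 · 354 · 100 · 116 · 12 ≡ 339 (mod 371).
Squaring chain: 339; never reaches −1, so base 12 is a Miller–Rabin witness that 371 is composite.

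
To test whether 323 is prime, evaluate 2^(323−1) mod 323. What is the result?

2^1 ≡ 2 (mod 323)
2^2 ≡ 2^2 = 4 ≡ 4 (mod 323)
2^4 ≡ 4^2 = 16 ≡ 16 (mod 323)
2^8 ≡ 16^2 = 256 ≡ 256 (mod 323)
2^16 ≡ 256^2 = 65536 ≡ 290 (mod 323)
2^32 ≡ 290^2 = 84100 ≡ 120 (mod 323)
2^64 ≡ 120^2 = 14400 ≡ 188 (mod 323)
2^128 ≡ 188^2 = 35344 ≡ 137 (mod 323)
2^256 ≡ 137^2 = 18769 ≡ 35 (mod 323)
322 = 256 + 64 + 2 in binary powers of 2.
So 2^322 ≡ 35 · 188 · 4 ≡ 157 (mod 323).
Since 157 ≠ 1, base 2 is a Fermat witness: 323 is composite.

157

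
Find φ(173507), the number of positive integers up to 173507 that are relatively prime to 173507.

Factor: 173507 = 29 · 31 · 193.
φ(173507) = (29−1) · (31−1) · (193−1) = 28 · 30 · 192 = 161280.

161280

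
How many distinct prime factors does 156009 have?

5

156009 = 3 · 52003
52003 = 7 · 7429
7429 = 17 · 437
437 = 19 · 23
156009 = 3 · 7 · 17 · 19 · 23, which has 5 distinct prime factors.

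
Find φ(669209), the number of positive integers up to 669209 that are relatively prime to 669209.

642096

Factor: 669209 = 43 · 79 · 197.
φ(669209) = (43−1) · (79−1) · (197−1) = 42 · 78 · 196 = 642096.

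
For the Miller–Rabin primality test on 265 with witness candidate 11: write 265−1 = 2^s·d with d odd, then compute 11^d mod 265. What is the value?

131

265 − 1 = 264 = 2^3 · 33, so d = 33.
11^1 ≡ 11 (mod 265)
11^2 ≡ 11^2 = 121 ≡ 121 (mod 265)
11^4 ≡ 121^2 = 14641 ≡ 66 (mod 265)
11^8 ≡ 66^2 = 4356 ≡ 116 (mod 265)
11^16 ≡ 116^2 = 13456 ≡ 206 (mod 265)
11^32 ≡ 206^2 = 42436 ≡ 36 (mod 265)
33 = 32 + 1 in binary powers of 2.
So 11^33 ≡ 36 · 11 ≡ 131 (mod 265).
Squaring chain: 131 → 201 → 121; never reaches −1, so base 11 is a Miller–Rabin witness that 265 is composite.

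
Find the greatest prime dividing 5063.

83

5063 = 61 · 83
83 is prime.
So 5063 = 61 · 83; the largest prime factor is 83.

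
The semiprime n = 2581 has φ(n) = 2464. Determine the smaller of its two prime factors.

29

φ(n) = (p−1)(q−1) = n − (p+q) + 1, so p + q = 2581 − 2464 + 1 = 118.
p and q are the roots of t² − 118t + 2581 = 0.
Discriminant: 118² − 4·2581 = 13924 − 10324 = 3600; √3600 = 60.
q = (118 − 60)/2 = 29, p = (118 + 60)/2 = 89.
Check: 29 · 89 = 2581.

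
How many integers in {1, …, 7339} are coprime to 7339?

7120

Factor: 7339 = 41 · 179.
φ(7339) = (41−1) · (179−1) = 40 · 178 = 7120.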